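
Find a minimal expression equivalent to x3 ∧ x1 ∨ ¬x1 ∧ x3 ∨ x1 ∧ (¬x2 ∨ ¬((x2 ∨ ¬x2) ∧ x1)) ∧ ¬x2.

x3 ∧ x1 ∨ ¬x1 ∧ x3 ∨ x1 ∧ (¬x2 ∨ ¬((x2 ∨ ¬x2) ∧ x1)) ∧ ¬x2
= x3 ∧ x1 ∨ ¬x1 ∧ x3 ∨ x1 ∧ (¬x2 ∨ ¬x1) ∧ ¬x2   (complement / identity)
= x3 ∧ x1 ∨ ¬x1 ∧ x3 ∨ x1 ∧ ¬x2   (absorption)
= x3 ∨ x1 ∧ ¬x2   (distribution)

x3 ∨ x1 ∧ ¬x2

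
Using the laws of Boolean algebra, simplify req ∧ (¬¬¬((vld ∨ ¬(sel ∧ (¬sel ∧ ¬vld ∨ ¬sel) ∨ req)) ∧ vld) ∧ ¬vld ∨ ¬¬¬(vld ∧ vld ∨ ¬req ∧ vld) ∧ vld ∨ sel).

req ∧ (¬vld ∨ sel)

req ∧ (¬¬¬((vld ∨ ¬(sel ∧ (¬sel ∧ ¬vld ∨ ¬sel) ∨ req)) ∧ vld) ∧ ¬vld ∨ ¬¬¬(vld ∧ vld ∨ ¬req ∧ vld) ∧ vld ∨ sel)
= req ∧ (¬¬¬((vld ∨ ¬(sel ∧ ¬sel ∨ req)) ∧ vld) ∧ ¬vld ∨ ¬¬¬(vld ∧ vld ∨ ¬req ∧ vld) ∧ vld ∨ sel)   [absorption]
= req ∧ (¬¬¬((vld ∨ ¬req) ∧ vld) ∧ ¬vld ∨ ¬¬¬(vld ∧ vld ∨ ¬req ∧ vld) ∧ vld ∨ sel)   [complement / identity]
= req ∧ (¬¬¬((vld ∨ ¬req) ∧ vld) ∧ ¬vld ∨ ¬¬¬((vld ∨ ¬req) ∧ vld) ∧ vld ∨ sel)   [distribution]
= req ∧ (¬¬¬((vld ∨ ¬req) ∧ vld) ∨ sel)   [distribution]
= req ∧ (¬¬¬vld ∨ sel)   [absorption]
= req ∧ (¬vld ∨ sel)   [double negation]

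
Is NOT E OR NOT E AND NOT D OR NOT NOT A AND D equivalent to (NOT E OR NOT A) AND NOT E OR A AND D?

Yes

E1: NOT E OR NOT E AND NOT D OR NOT NOT A AND D
    = NOT E OR NOT E AND NOT D OR A AND D   — double negation
    = NOT E OR A AND D   — absorption
E2: (NOT E OR NOT A) AND NOT E OR A AND D
    = NOT E OR A AND D   — absorption
Both reduce to NOT E OR A AND D, so they are equivalent.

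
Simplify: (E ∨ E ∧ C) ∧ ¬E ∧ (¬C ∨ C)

(E ∨ E ∧ C) ∧ ¬E ∧ (¬C ∨ C)
= (E ∨ E ∧ C) ∧ ¬E
= E ∧ ¬E
= False

False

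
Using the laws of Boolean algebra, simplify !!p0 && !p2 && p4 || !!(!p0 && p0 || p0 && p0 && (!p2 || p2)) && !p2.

!!p0 && !p2 && p4 || !!(!p0 && p0 || p0 && p0 && (!p2 || p2)) && !p2
= !!p0 && !p2 && p4 || !!(!p0 && p0 || p0 && p0) && !p2
= !!p0 && !p2 && p4 || !!p0 && !p2
= !!p0 && !p2
= p0 && !p2

p0 && !p2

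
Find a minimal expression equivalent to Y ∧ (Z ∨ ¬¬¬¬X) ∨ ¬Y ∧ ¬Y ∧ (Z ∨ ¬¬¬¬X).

Z ∨ X

Y ∧ (Z ∨ ¬¬¬¬X) ∨ ¬Y ∧ ¬Y ∧ (Z ∨ ¬¬¬¬X)
= Y ∧ (Z ∨ ¬¬¬¬X) ∨ ¬Y ∧ (Z ∨ ¬¬¬¬X)   [idempotence]
= Z ∨ ¬¬¬¬X   [distribution]
= Z ∨ ¬¬X   [double negation]
= Z ∨ X   [double negation]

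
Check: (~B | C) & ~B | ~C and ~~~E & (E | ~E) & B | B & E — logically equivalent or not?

No

E1: (~B | C) & ~B | ~C
    = ~B | ~C   (absorption)
E2: ~~~E & (E | ~E) & B | B & E
    = ~E & (E | ~E) & B | B & E   (double negation)
    = ~E & B | B & E   (complement / identity)
    = B   (distribution)
These differ: at B=0, C=0, E=0, E1 = 1 but E2 = 0.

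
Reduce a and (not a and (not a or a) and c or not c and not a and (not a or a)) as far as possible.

False

a and (not a and (not a or a) and c or not c and not a and (not a or a))
= a and not a and (not a or a)   [distribution]
= a and not a   [complement / identity]
= False   [complement]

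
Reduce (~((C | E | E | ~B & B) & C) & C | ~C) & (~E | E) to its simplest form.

~C

(~((C | E | E | ~B & B) & C) & C | ~C) & (~E | E)
= ~((C | E | E | ~B & B) & C) & C | ~C   (complement / identity)
= ~((C | E | E) & C) & C | ~C   (complement / identity)
= ~((C | E) & C) & C | ~C   (idempotence)
= ~C & C | ~C   (absorption)
= ~C   (complement / identity)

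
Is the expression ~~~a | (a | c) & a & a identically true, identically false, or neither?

identically true

~~~a | (a | c) & a & a
= ~~~a | a & a
= ~~~a | a
= ~a | a
= 1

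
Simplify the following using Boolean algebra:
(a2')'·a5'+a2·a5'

a2·a5'

(a2')'·a5'+a2·a5'
= a2·a5'+a2·a5'   [double negation]
= a2·a5'   [idempotence]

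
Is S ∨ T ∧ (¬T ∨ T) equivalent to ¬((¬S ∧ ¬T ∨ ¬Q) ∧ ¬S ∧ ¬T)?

E1: S ∨ T ∧ (¬T ∨ T)
    = S ∨ T   — complement / identity
E2: ¬((¬S ∧ ¬T ∨ ¬Q) ∧ ¬S ∧ ¬T)
    = ¬(¬S ∧ ¬T)   — absorption
    = S ∨ T   — De Morgan
Both reduce to S ∨ T, so they are equivalent.

Yes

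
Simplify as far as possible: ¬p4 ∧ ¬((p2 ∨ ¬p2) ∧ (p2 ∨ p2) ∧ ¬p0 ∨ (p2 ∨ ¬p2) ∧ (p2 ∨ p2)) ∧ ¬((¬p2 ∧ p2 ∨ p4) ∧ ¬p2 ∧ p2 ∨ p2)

¬p4 ∧ ¬p2

¬p4 ∧ ¬((p2 ∨ ¬p2) ∧ (p2 ∨ p2) ∧ ¬p0 ∨ (p2 ∨ ¬p2) ∧ (p2 ∨ p2)) ∧ ¬((¬p2 ∧ p2 ∨ p4) ∧ ¬p2 ∧ p2 ∨ p2)
= ¬p4 ∧ ¬((p2 ∨ ¬p2) ∧ (p2 ∨ p2)) ∧ ¬((¬p2 ∧ p2 ∨ p4) ∧ ¬p2 ∧ p2 ∨ p2)   — absorption
= ¬p4 ∧ ¬((p2 ∨ ¬p2) ∧ (p2 ∨ p2)) ∧ ¬(¬p2 ∧ p2 ∨ p2)   — absorption
= ¬p4 ∧ ¬(¬p2 ∧ p2 ∨ p2) ∧ ¬(¬p2 ∧ p2 ∨ p2)   — distribution
= ¬p4 ∧ ¬(¬p2 ∧ p2 ∨ p2)   — idempotence
= ¬p4 ∧ ¬p2   — complement / identity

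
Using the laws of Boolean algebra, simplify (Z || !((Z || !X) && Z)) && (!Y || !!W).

!Y || W

(Z || !((Z || !X) && Z)) && (!Y || !!W)
= (Z || !Z) && (!Y || !!W)   (absorption)
= !Y || !!W   (complement / identity)
= !Y || W   (double negation)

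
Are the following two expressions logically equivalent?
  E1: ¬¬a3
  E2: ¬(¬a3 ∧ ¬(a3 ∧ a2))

E1: ¬¬a3
    = a3   (double negation)
E2: ¬(¬a3 ∧ ¬(a3 ∧ a2))
    = a3 ∨ a3 ∧ a2   (De Morgan)
    = a3   (absorption)
Both reduce to a3, so they are equivalent.

Yes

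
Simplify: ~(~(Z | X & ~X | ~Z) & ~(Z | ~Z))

~(~(Z | X & ~X | ~Z) & ~(Z | ~Z))
= Z | X & ~X | ~Z | Z | ~Z   (De Morgan)
= Z | ~Z | Z | ~Z   (complement / identity)
= Z | ~Z   (idempotence)
= 1   (complement)

1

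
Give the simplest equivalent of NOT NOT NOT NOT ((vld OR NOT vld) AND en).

NOT NOT NOT NOT ((vld OR NOT vld) AND en)
= NOT NOT ((vld OR NOT vld) AND en)   — double negation
= NOT NOT en   — complement / identity
= en   — double negation

en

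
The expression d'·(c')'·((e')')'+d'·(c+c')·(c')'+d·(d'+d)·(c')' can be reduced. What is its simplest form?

d'·(c')'·((e')')'+d'·(c+c')·(c')'+d·(d'+d)·(c')'
= d'·(c')'·((e')')'+d'·(c+c')·(c')'+d·(c')'   (complement / identity)
= d'·(c')'·e'+d'·(c+c')·(c')'+d·(c')'   (double negation)
= d'·(c')'·e'+d'·(c')'+d·(c')'   (complement / identity)
= d'·(c')'+d·(c')'   (absorption)
= (c')'   (distribution)
= c   (double negation)

c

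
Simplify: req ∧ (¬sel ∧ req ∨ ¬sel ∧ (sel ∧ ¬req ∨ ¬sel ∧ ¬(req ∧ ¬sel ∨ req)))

req ∧ ¬sel

req ∧ (¬sel ∧ req ∨ ¬sel ∧ (sel ∧ ¬req ∨ ¬sel ∧ ¬(req ∧ ¬sel ∨ req)))
= req ∧ (¬sel ∧ req ∨ ¬sel ∧ (sel ∧ ¬req ∨ ¬sel ∧ ¬req))   (absorption)
= req ∧ (¬sel ∧ req ∨ ¬sel ∧ ¬req)   (distribution)
= req ∧ ¬sel   (distribution)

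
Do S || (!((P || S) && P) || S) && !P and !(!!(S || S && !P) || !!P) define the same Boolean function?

E1: S || (!((P || S) && P) || S) && !P
    = S || (!P || S) && !P   — absorption
    = S || !P   — absorption
E2: !(!!(S || S && !P) || !!P)
    = !(!!S || !!P)   — absorption
    = !S && !P   — De Morgan
These differ: at P=0, S=1, E1 = 1 but E2 = 0.

No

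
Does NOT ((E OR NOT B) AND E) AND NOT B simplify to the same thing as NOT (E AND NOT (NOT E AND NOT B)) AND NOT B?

Yes

E1: NOT ((E OR NOT B) AND E) AND NOT B
    = NOT E AND NOT B   [absorption]
E2: NOT (E AND NOT (NOT E AND NOT B)) AND NOT B
    = NOT (E AND (E OR B)) AND NOT B   [De Morgan]
    = NOT E AND NOT B   [absorption]
Both reduce to NOT E AND NOT B, so they are equivalent.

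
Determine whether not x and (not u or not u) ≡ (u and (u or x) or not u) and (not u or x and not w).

E1: not x and (not u or not u)
    = not x and not u   — idempotence
E2: (u and (u or x) or not u) and (not u or x and not w)
    = (u or not u) and (not u or x and not w)   — absorption
    = not u or x and not w   — complement / identity
These differ: at u=0, w=0, x=1, E1 = 0 but E2 = 1.

No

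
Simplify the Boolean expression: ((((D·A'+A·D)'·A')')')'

D+A

((((D·A'+A·D)'·A')')')'
= ((D·A'+A·D)'·A')'   [double negation]
= D·A'+A·D+A   [De Morgan]
= D+A   [distribution]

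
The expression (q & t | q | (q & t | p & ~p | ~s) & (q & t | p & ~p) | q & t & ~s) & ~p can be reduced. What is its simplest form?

(q & t | q | (q & t | p & ~p | ~s) & (q & t | p & ~p) | q & t & ~s) & ~p
= (q & t | q | q & t | p & ~p | q & t & ~s) & ~p   — absorption
= (q & t | q | q & t | q & t & ~s) & ~p   — complement / identity
= (q & t | q | q & t) & ~p   — absorption
= (q | q & t) & ~p   — absorption
= q & ~p   — absorption

q & ~p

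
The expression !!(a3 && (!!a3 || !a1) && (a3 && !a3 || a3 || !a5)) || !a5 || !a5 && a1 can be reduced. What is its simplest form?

!!(a3 && (!!a3 || !a1) && (a3 && !a3 || a3 || !a5)) || !a5 || !a5 && a1
= !!(a3 && (!!a3 || !a1) && (a3 && !a3 || a3 || !a5)) || !a5
= !!(a3 && (a3 || !a1) && (a3 && !a3 || a3 || !a5)) || !a5
= !!(a3 && (a3 && !a3 || a3 || !a5)) || !a5
= !!(a3 && (a3 || !a5)) || !a5
= !!a3 || !a5
= a3 || !a5

a3 || !a5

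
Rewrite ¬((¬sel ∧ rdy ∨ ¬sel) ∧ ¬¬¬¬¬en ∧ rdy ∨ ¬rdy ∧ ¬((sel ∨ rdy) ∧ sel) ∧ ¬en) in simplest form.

¬((¬sel ∧ rdy ∨ ¬sel) ∧ ¬¬¬¬¬en ∧ rdy ∨ ¬rdy ∧ ¬((sel ∨ rdy) ∧ sel) ∧ ¬en)
= ¬(¬sel ∧ ¬¬¬¬¬en ∧ rdy ∨ ¬rdy ∧ ¬((sel ∨ rdy) ∧ sel) ∧ ¬en)
= ¬(¬sel ∧ ¬¬¬en ∧ rdy ∨ ¬rdy ∧ ¬((sel ∨ rdy) ∧ sel) ∧ ¬en)
= ¬(¬sel ∧ ¬en ∧ rdy ∨ ¬rdy ∧ ¬((sel ∨ rdy) ∧ sel) ∧ ¬en)
= ¬(¬sel ∧ ¬en ∧ rdy ∨ ¬rdy ∧ ¬sel ∧ ¬en)
= ¬(¬sel ∧ ¬en)
= sel ∨ en

sel ∨ en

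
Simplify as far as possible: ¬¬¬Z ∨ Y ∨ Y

¬Z ∨ Y

¬¬¬Z ∨ Y ∨ Y
= ¬Z ∨ Y ∨ Y   — double negation
= ¬Z ∨ Y   — idempotence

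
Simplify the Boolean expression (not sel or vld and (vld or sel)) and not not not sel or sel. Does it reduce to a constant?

True

(not sel or vld and (vld or sel)) and not not not sel or sel
= (not sel or vld) and not not not sel or sel
= (not sel or vld) and not sel or sel
= not sel or sel
= True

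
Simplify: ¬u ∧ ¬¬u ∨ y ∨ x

¬u ∧ ¬¬u ∨ y ∨ x
= ¬u ∧ u ∨ y ∨ x   — double negation
= y ∨ x   — complement / identity

y ∨ x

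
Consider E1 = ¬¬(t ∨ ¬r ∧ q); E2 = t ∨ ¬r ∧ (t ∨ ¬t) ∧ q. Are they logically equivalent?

E1: ¬¬(t ∨ ¬r ∧ q)
    = t ∨ ¬r ∧ q   (double negation)
E2: t ∨ ¬r ∧ (t ∨ ¬t) ∧ q
    = t ∨ ¬r ∧ q   (complement / identity)
Both reduce to t ∨ ¬r ∧ q, so they are equivalent.

Yes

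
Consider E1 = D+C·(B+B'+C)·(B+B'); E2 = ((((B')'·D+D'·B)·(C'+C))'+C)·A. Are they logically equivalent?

E1: D+C·(B+B'+C)·(B+B')
    = D+C·(B+B')   [absorption]
    = D+C   [complement / identity]
E2: ((((B')'·D+D'·B)·(C'+C))'+C)·A
    = (((B·D+D'·B)·(C'+C))'+C)·A   [double negation]
    = ((B·D+D'·B)'+C)·A   [complement / identity]
    = (B'+C)·A   [distribution]
These differ: at A=0, B=0, C=0, D=1, E1 = 1 but E2 = 0.

No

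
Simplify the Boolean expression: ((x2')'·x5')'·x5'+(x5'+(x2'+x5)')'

((x2')'·x5')'·x5'+(x5'+(x2'+x5)')'
= ((x2')'·x5')'·x5'+x5·(x2'+x5)
= (x2'+x5)·x5'+x5·(x2'+x5)
= x2'+x5

x2'+x5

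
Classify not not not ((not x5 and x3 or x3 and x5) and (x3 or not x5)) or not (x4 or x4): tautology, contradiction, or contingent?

contingent

not not not ((not x5 and x3 or x3 and x5) and (x3 or not x5)) or not (x4 or x4)
= not not not (x3 and (x3 or not x5)) or not (x4 or x4)   — distribution
= not (x3 and (x3 or not x5)) or not (x4 or x4)   — double negation
= not x3 or not (x4 or x4)   — absorption
= not x3 or not x4   — idempotence
This depends on x3, x4, so it is not a constant.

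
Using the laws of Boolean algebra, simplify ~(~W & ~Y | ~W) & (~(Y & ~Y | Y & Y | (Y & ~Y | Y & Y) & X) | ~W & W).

W & ~Y

~(~W & ~Y | ~W) & (~(Y & ~Y | Y & Y | (Y & ~Y | Y & Y) & X) | ~W & W)
= ~(~W & ~Y | ~W) & (~(Y & ~Y | Y & Y) | ~W & W)   [absorption]
= ~(~W & ~Y | ~W) & (~Y | ~W & W)   [distribution]
= ~~W & (~Y | ~W & W)   [absorption]
= ~~W & ~Y   [complement / identity]
= W & ~Y   [double negation]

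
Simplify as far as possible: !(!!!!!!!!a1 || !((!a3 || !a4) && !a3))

!a1 && !a3

!(!!!!!!!!a1 || !((!a3 || !a4) && !a3))
= !(!!!!!!!!a1 || !!a3)
= !(!!!!!!a1 || !!a3)
= !(!!!!a1 || !!a3)
= !(!!a1 || !!a3)
= !a1 && !a3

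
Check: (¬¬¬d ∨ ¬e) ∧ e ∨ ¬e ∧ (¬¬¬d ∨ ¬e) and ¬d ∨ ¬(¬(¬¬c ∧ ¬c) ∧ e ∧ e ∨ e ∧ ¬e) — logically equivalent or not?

Yes

E1: (¬¬¬d ∨ ¬e) ∧ e ∨ ¬e ∧ (¬¬¬d ∨ ¬e)
    = ¬¬¬d ∨ ¬e   (distribution)
    = ¬d ∨ ¬e   (double negation)
E2: ¬d ∨ ¬(¬(¬¬c ∧ ¬c) ∧ e ∧ e ∨ e ∧ ¬e)
    = ¬d ∨ ¬((¬c ∨ c) ∧ e ∧ e ∨ e ∧ ¬e)   (De Morgan)
    = ¬d ∨ ¬(e ∧ e ∨ e ∧ ¬e)   (complement / identity)
    = ¬d ∨ ¬e   (distribution)
Both reduce to ¬d ∨ ¬e, so they are equivalent.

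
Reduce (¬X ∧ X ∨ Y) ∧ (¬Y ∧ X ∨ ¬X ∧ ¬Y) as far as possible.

(¬X ∧ X ∨ Y) ∧ (¬Y ∧ X ∨ ¬X ∧ ¬Y)
= (¬X ∧ X ∨ Y) ∧ ¬Y   — distribution
= Y ∧ ¬Y   — complement / identity
= False   — complement

False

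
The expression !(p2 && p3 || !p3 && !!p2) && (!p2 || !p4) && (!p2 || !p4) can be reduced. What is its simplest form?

!(p2 && p3 || !p3 && !!p2) && (!p2 || !p4) && (!p2 || !p4)
= !(p2 && p3 || !p3 && p2) && (!p2 || !p4) && (!p2 || !p4)   — double negation
= !p2 && (!p2 || !p4) && (!p2 || !p4)   — distribution
= !p2 && (!p2 || !p4)   — idempotence
= !p2   — absorption

!p2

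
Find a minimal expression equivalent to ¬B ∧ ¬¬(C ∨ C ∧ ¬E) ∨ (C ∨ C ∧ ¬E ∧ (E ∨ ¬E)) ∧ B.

¬B ∧ ¬¬(C ∨ C ∧ ¬E) ∨ (C ∨ C ∧ ¬E ∧ (E ∨ ¬E)) ∧ B
= ¬B ∧ (C ∨ C ∧ ¬E) ∨ (C ∨ C ∧ ¬E ∧ (E ∨ ¬E)) ∧ B   [double negation]
= ¬B ∧ (C ∨ C ∧ ¬E) ∨ (C ∨ C ∧ ¬E) ∧ B   [complement / identity]
= C ∨ C ∧ ¬E   [distribution]
= C   [absorption]

C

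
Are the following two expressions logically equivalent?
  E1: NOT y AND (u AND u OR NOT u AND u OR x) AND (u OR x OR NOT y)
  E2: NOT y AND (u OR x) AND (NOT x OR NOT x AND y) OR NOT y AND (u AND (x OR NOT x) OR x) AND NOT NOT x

Yes

E1: NOT y AND (u AND u OR NOT u AND u OR x) AND (u OR x OR NOT y)
    = NOT y AND (u OR x) AND (u OR x OR NOT y)   — distribution
    = NOT y AND (u OR x)   — absorption
E2: NOT y AND (u OR x) AND (NOT x OR NOT x AND y) OR NOT y AND (u AND (x OR NOT x) OR x) AND NOT NOT x
    = NOT y AND (u OR x) AND NOT x OR NOT y AND (u AND (x OR NOT x) OR x) AND NOT NOT x   — absorption
    = NOT y AND (u OR x) AND NOT x OR NOT y AND (u OR x) AND NOT NOT x   — complement / identity
    = NOT y AND (u OR x) AND NOT x OR NOT y AND (u OR x) AND x   — double negation
    = NOT y AND (u OR x)   — distribution
Both reduce to NOT y AND (u OR x), so they are equivalent.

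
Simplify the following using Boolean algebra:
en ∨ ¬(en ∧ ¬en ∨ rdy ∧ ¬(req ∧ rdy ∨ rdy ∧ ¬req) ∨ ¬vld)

en ∨ ¬(en ∧ ¬en ∨ rdy ∧ ¬(req ∧ rdy ∨ rdy ∧ ¬req) ∨ ¬vld)
= en ∨ ¬(en ∧ ¬en ∨ rdy ∧ ¬rdy ∨ ¬vld)   [distribution]
= en ∨ ¬(rdy ∧ ¬rdy ∨ ¬vld)   [complement / identity]
= en ∨ ¬¬vld   [complement / identity]
= en ∨ vld   [double negation]

en ∨ vld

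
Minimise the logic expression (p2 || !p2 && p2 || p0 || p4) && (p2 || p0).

(p2 || !p2 && p2 || p0 || p4) && (p2 || p0)
= (p2 || p0 || p4) && (p2 || p0)
= p2 || p0

p2 || p0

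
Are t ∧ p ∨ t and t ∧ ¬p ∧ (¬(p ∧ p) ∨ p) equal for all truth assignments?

No

E1: t ∧ p ∨ t
    = t   — absorption
E2: t ∧ ¬p ∧ (¬(p ∧ p) ∨ p)
    = t ∧ ¬p ∧ (¬p ∨ p)   — idempotence
    = t ∧ ¬p   — complement / identity
These differ: at p=1, t=1, E1 = 1 but E2 = 0.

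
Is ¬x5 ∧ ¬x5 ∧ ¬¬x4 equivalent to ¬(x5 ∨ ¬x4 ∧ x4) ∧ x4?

E1: ¬x5 ∧ ¬x5 ∧ ¬¬x4
    = ¬x5 ∧ ¬x5 ∧ x4   [double negation]
    = ¬x5 ∧ x4   [idempotence]
E2: ¬(x5 ∨ ¬x4 ∧ x4) ∧ x4
    = ¬x5 ∧ x4   [complement / identity]
Both reduce to ¬x5 ∧ x4, so they are equivalent.

Yes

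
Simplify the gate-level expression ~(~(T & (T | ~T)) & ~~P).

T | ~P

~(~(T & (T | ~T)) & ~~P)
= ~(~T & ~~P)   [complement / identity]
= T | ~P   [De Morgan]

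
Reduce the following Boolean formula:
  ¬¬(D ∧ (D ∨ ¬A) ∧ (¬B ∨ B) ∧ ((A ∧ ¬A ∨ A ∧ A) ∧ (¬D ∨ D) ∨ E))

D ∧ (A ∨ E)

¬¬(D ∧ (D ∨ ¬A) ∧ (¬B ∨ B) ∧ ((A ∧ ¬A ∨ A ∧ A) ∧ (¬D ∨ D) ∨ E))
= ¬¬(D ∧ (¬B ∨ B) ∧ ((A ∧ ¬A ∨ A ∧ A) ∧ (¬D ∨ D) ∨ E))
= ¬¬(D ∧ (¬B ∨ B) ∧ (A ∧ ¬A ∨ A ∧ A ∨ E))
= ¬¬(D ∧ (¬B ∨ B) ∧ (A ∨ E))
= ¬¬(D ∧ (A ∨ E))
= D ∧ (A ∨ E)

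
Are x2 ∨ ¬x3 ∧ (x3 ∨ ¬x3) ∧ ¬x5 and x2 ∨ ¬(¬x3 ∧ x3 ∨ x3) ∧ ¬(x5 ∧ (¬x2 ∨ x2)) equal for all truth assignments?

E1: x2 ∨ ¬x3 ∧ (x3 ∨ ¬x3) ∧ ¬x5
    = x2 ∨ ¬x3 ∧ ¬x5   [complement / identity]
E2: x2 ∨ ¬(¬x3 ∧ x3 ∨ x3) ∧ ¬(x5 ∧ (¬x2 ∨ x2))
    = x2 ∨ ¬(¬x3 ∧ x3 ∨ x3) ∧ ¬x5   [complement / identity]
    = x2 ∨ ¬x3 ∧ ¬x5   [complement / identity]
Both reduce to x2 ∨ ¬x3 ∧ ¬x5, so they are equivalent.

Yes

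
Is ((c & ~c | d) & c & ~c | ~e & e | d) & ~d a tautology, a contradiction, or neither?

contradiction

((c & ~c | d) & c & ~c | ~e & e | d) & ~d
= ((c & ~c | d) & c & ~c | d) & ~d
= (c & ~c | d) & ~d
= d & ~d
= 0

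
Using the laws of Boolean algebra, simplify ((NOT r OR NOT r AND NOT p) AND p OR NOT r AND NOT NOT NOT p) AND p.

((NOT r OR NOT r AND NOT p) AND p OR NOT r AND NOT NOT NOT p) AND p
= ((NOT r OR NOT r AND NOT p) AND p OR NOT r AND NOT p) AND p   (double negation)
= (NOT r AND p OR NOT r AND NOT p) AND p   (absorption)
= NOT r AND p   (distribution)

NOT r AND p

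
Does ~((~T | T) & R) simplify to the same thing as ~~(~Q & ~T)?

E1: ~((~T | T) & R)
    = ~R
E2: ~~(~Q & ~T)
    = ~Q & ~T
These differ: at Q=1, R=0, T=0, E1 = 1 but E2 = 0.

No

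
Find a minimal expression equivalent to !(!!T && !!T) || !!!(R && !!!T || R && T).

!T || !R

!(!!T && !!T) || !!!(R && !!!T || R && T)
= !(!!T && !!T) || !!!(R && !T || R && T)   (double negation)
= !(!!T && !!T) || !!!R   (distribution)
= !!!T || !!!R   (idempotence)
= !T || !!!R   (double negation)
= !T || !R   (double negation)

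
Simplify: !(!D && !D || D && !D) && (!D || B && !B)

false

!(!D && !D || D && !D) && (!D || B && !B)
= !!D && (!D || B && !B)   (distribution)
= !!D && !D   (complement / identity)
= D && !D   (double negation)
= false   (complement)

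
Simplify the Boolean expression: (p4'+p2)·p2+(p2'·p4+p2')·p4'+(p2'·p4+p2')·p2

p4'+p2

(p4'+p2)·p2+(p2'·p4+p2')·p4'+(p2'·p4+p2')·p2
= (p4'+p2)·p2+(p2'·p4+p2')·(p4'+p2)   [distribution]
= (p4'+p2)·p2+p2'·(p4'+p2)   [absorption]
= p4'+p2   [distribution]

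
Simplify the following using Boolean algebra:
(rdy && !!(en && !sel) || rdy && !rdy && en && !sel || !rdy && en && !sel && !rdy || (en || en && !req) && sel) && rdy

en && rdy

(rdy && !!(en && !sel) || rdy && !rdy && en && !sel || !rdy && en && !sel && !rdy || (en || en && !req) && sel) && rdy
= (rdy && !!(en && !sel) || rdy && !rdy && en && !sel || !rdy && en && !sel && !rdy || en && sel) && rdy   — absorption
= (rdy && en && !sel || rdy && !rdy && en && !sel || !rdy && en && !sel && !rdy || en && sel) && rdy   — double negation
= (rdy && en && !sel || !rdy && en && !sel || en && sel) && rdy   — distribution
= (en && !sel || en && sel) && rdy   — distribution
= en && rdy   — distribution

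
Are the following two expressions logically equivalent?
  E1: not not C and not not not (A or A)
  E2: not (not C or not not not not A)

E1: not not C and not not not (A or A)
    = not not C and not not not A   — idempotence
    = not not C and not A   — double negation
    = C and not A   — double negation
E2: not (not C or not not not not A)
    = C and not not not A   — De Morgan
    = C and not A   — double negation
Both reduce to C and not A, so they are equivalent.

Yes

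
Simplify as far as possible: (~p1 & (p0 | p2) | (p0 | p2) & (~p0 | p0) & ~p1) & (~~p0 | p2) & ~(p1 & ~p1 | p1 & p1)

(~p1 & (p0 | p2) | (p0 | p2) & (~p0 | p0) & ~p1) & (~~p0 | p2) & ~(p1 & ~p1 | p1 & p1)
= (~p1 & (p0 | p2) | (p0 | p2) & (~p0 | p0) & ~p1) & (~~p0 | p2) & ~p1   [distribution]
= (~p1 & (p0 | p2) | (p0 | p2) & ~p1) & (~~p0 | p2) & ~p1   [complement / identity]
= (~p1 & (p0 | p2) | (p0 | p2) & ~p1) & (p0 | p2) & ~p1   [double negation]
= (p0 | p2 | p0 | p2) & ~p1 & (p0 | p2) & ~p1   [distribution]
= (p0 | p2) & ~p1 & (p0 | p2) & ~p1   [idempotence]
= (p0 | p2) & ~p1   [idempotence]

(p0 | p2) & ~p1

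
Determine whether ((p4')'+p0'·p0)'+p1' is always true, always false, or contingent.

((p4')'+p0'·p0)'+p1'
= ((p4')')'+p1'   [complement / identity]
= p4'+p1'   [double negation]
This depends on p1, p4, so it is not a constant.

contingent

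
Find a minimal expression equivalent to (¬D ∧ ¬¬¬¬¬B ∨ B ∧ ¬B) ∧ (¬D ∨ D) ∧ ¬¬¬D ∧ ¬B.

¬D ∧ ¬B

(¬D ∧ ¬¬¬¬¬B ∨ B ∧ ¬B) ∧ (¬D ∨ D) ∧ ¬¬¬D ∧ ¬B
= ¬D ∧ ¬¬¬¬¬B ∧ (¬D ∨ D) ∧ ¬¬¬D ∧ ¬B   — complement / identity
= ¬D ∧ ¬¬¬B ∧ (¬D ∨ D) ∧ ¬¬¬D ∧ ¬B   — double negation
= ¬D ∧ ¬B ∧ (¬D ∨ D) ∧ ¬¬¬D ∧ ¬B   — double negation
= ¬D ∧ ¬B ∧ (¬D ∨ D) ∧ ¬D ∧ ¬B   — double negation
= ¬D ∧ ¬B ∧ ¬D ∧ ¬B   — complement / identity
= ¬D ∧ ¬B   — idempotence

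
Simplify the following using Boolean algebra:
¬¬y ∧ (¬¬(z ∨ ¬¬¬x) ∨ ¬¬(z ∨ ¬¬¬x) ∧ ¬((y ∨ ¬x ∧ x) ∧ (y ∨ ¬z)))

¬¬y ∧ (¬¬(z ∨ ¬¬¬x) ∨ ¬¬(z ∨ ¬¬¬x) ∧ ¬((y ∨ ¬x ∧ x) ∧ (y ∨ ¬z)))
= ¬¬y ∧ (¬¬(z ∨ ¬¬¬x) ∨ ¬¬(z ∨ ¬¬¬x) ∧ ¬(y ∧ (y ∨ ¬z)))   — complement / identity
= ¬¬y ∧ (¬¬(z ∨ ¬¬¬x) ∨ ¬¬(z ∨ ¬¬¬x) ∧ ¬y)   — absorption
= ¬¬y ∧ ¬¬(z ∨ ¬¬¬x)   — absorption
= ¬¬y ∧ ¬¬(z ∨ ¬x)   — double negation
= y ∧ ¬¬(z ∨ ¬x)   — double negation
= y ∧ (z ∨ ¬x)   — double negation

y ∧ (z ∨ ¬x)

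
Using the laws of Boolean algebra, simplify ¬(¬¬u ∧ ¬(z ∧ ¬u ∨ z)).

¬u ∨ z

¬(¬¬u ∧ ¬(z ∧ ¬u ∨ z))
= ¬u ∨ z ∧ ¬u ∨ z
= ¬u ∨ z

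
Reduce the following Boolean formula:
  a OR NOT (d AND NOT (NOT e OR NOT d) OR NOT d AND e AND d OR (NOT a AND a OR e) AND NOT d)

a OR NOT (d AND NOT (NOT e OR NOT d) OR NOT d AND e AND d OR (NOT a AND a OR e) AND NOT d)
= a OR NOT (d AND e AND d OR NOT d AND e AND d OR (NOT a AND a OR e) AND NOT d)
= a OR NOT (d AND e AND d OR NOT d AND e AND d OR e AND NOT d)
= a OR NOT (e AND d OR e AND NOT d)
= a OR NOT e

a OR NOT e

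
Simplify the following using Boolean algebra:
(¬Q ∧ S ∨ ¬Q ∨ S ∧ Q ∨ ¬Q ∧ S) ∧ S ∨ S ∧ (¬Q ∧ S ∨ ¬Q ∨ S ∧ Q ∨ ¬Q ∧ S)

S

(¬Q ∧ S ∨ ¬Q ∨ S ∧ Q ∨ ¬Q ∧ S) ∧ S ∨ S ∧ (¬Q ∧ S ∨ ¬Q ∨ S ∧ Q ∨ ¬Q ∧ S)
= (S ∨ S) ∧ (¬Q ∧ S ∨ ¬Q ∨ S ∧ Q ∨ ¬Q ∧ S)   — distribution
= (S ∨ S) ∧ (¬Q ∨ S ∧ Q ∨ ¬Q ∧ S)   — absorption
= (S ∨ S) ∧ (¬Q ∨ S)   — distribution
= S ∧ ¬Q ∨ S   — distribution
= S   — absorption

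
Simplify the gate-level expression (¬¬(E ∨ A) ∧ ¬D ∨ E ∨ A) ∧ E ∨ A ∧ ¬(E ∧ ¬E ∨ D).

E ∨ A ∧ ¬D

(¬¬(E ∨ A) ∧ ¬D ∨ E ∨ A) ∧ E ∨ A ∧ ¬(E ∧ ¬E ∨ D)
= ((E ∨ A) ∧ ¬D ∨ E ∨ A) ∧ E ∨ A ∧ ¬(E ∧ ¬E ∨ D)   (double negation)
= (E ∨ A) ∧ E ∨ A ∧ ¬(E ∧ ¬E ∨ D)   (absorption)
= E ∨ A ∧ ¬(E ∧ ¬E ∨ D)   (absorption)
= E ∨ A ∧ ¬D   (complement / identity)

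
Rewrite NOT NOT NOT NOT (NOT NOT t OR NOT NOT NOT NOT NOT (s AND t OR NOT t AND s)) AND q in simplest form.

NOT NOT NOT NOT (NOT NOT t OR NOT NOT NOT NOT NOT (s AND t OR NOT t AND s)) AND q
= NOT NOT NOT NOT (NOT NOT t OR NOT NOT NOT (s AND t OR NOT t AND s)) AND q   [double negation]
= NOT NOT NOT (NOT t AND NOT NOT (s AND t OR NOT t AND s)) AND q   [De Morgan]
= NOT NOT NOT (NOT t AND NOT NOT s) AND q   [distribution]
= NOT (NOT t AND NOT NOT s) AND q   [double negation]
= (t OR NOT s) AND q   [De Morgan]

(t OR NOT s) AND q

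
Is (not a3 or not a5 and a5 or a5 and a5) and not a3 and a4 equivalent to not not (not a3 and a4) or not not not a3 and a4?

E1: (not a3 or not a5 and a5 or a5 and a5) and not a3 and a4
    = (not a3 or a5) and not a3 and a4
    = not a3 and a4
E2: not not (not a3 and a4) or not not not a3 and a4
    = not a3 and a4 or not not not a3 and a4
    = not a3 and a4 or not a3 and a4
    = not a3 and a4
Both reduce to not a3 and a4, so they are equivalent.

Yes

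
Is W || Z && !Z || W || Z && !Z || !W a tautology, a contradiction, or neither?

tautology

W || Z && !Z || W || Z && !Z || !W
= W || Z && !Z || !W
= W || !W
= true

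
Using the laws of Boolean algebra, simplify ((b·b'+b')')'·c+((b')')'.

((b·b'+b')')'·c+((b')')'
= ((b')')'·c+((b')')'   [complement / identity]
= ((b')')'   [absorption]
= b'   [double negation]

b'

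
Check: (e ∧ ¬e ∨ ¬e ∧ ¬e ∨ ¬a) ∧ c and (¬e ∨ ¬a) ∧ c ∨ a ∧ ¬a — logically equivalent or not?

Yes

E1: (e ∧ ¬e ∨ ¬e ∧ ¬e ∨ ¬a) ∧ c
    = (¬e ∨ ¬a) ∧ c   [distribution]
E2: (¬e ∨ ¬a) ∧ c ∨ a ∧ ¬a
    = (¬e ∨ ¬a) ∧ c   [complement / identity]
Both reduce to (¬e ∨ ¬a) ∧ c, so they are equivalent.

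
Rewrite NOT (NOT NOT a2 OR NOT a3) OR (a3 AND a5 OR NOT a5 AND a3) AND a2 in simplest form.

a3

NOT (NOT NOT a2 OR NOT a3) OR (a3 AND a5 OR NOT a5 AND a3) AND a2
= NOT (NOT NOT a2 OR NOT a3) OR a3 AND a2
= NOT a2 AND a3 OR a3 AND a2
= a3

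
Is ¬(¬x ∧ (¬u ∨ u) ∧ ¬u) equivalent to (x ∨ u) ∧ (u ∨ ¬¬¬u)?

Yes

E1: ¬(¬x ∧ (¬u ∨ u) ∧ ¬u)
    = ¬(¬x ∧ ¬u)   — complement / identity
    = x ∨ u   — De Morgan
E2: (x ∨ u) ∧ (u ∨ ¬¬¬u)
    = (x ∨ u) ∧ (u ∨ ¬u)   — double negation
    = x ∨ u   — complement / identity
Both reduce to x ∨ u, so they are equivalent.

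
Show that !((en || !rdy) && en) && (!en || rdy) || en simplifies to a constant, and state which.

!((en || !rdy) && en) && (!en || rdy) || en
= !en && (!en || rdy) || en   [absorption]
= !en || en   [absorption]
= true   [complement]

true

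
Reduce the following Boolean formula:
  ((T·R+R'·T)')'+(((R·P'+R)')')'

((T·R+R'·T)')'+(((R·P'+R)')')'
= ((T·R+R'·T)')'+((R')')'   (absorption)
= (T')'+((R')')'   (distribution)
= (T')'+R'   (double negation)
= T+R'   (double negation)

T+R'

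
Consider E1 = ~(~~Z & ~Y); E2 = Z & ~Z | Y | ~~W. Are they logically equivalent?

E1: ~(~~Z & ~Y)
    = ~Z | Y   (De Morgan)
E2: Z & ~Z | Y | ~~W
    = Z & ~Z | Y | W   (double negation)
    = Y | W   (complement / identity)
These differ: at W=1, Y=0, Z=1, E1 = 0 but E2 = 1.

No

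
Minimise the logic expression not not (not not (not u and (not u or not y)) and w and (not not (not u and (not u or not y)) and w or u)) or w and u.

not not (not not (not u and (not u or not y)) and w and (not not (not u and (not u or not y)) and w or u)) or w and u
= not not (not not (not u and (not u or not y)) and w) or w and u   (absorption)
= not not (not u and (not u or not y) and w) or w and u   (double negation)
= not u and (not u or not y) and w or w and u   (double negation)
= not u and w or w and u   (absorption)
= w   (distribution)

w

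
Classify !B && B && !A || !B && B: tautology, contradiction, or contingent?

contradiction

!B && B && !A || !B && B
= !B && B   — absorption
= false   — complement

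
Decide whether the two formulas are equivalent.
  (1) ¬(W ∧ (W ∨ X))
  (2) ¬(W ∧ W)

E1: ¬(W ∧ (W ∨ X))
    = ¬W   [absorption]
E2: ¬(W ∧ W)
    = ¬W   [idempotence]
Both reduce to ¬W, so they are equivalent.

Yes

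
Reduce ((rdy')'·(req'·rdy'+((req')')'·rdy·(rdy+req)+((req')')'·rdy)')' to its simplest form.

rdy'+req'

((rdy')'·(req'·rdy'+((req')')'·rdy·(rdy+req)+((req')')'·rdy)')'
= ((rdy')'·(req'·rdy'+((req')')'·rdy+((req')')'·rdy)')'   (absorption)
= rdy'+req'·rdy'+((req')')'·rdy+((req')')'·rdy   (De Morgan)
= rdy'+req'·rdy'+((req')')'·rdy   (idempotence)
= rdy'+req'·rdy'+req'·rdy   (double negation)
= rdy'+req'   (distribution)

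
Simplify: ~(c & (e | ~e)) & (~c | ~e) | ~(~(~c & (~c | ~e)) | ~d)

~(c & (e | ~e)) & (~c | ~e) | ~(~(~c & (~c | ~e)) | ~d)
= ~(c & (e | ~e)) & (~c | ~e) | ~c & (~c | ~e) & d   (De Morgan)
= ~c & (~c | ~e) | ~c & (~c | ~e) & d   (complement / identity)
= ~c & (~c | ~e)   (absorption)
= ~c   (absorption)

~c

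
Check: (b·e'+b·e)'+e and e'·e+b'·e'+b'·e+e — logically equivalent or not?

Yes

E1: (b·e'+b·e)'+e
    = b'+e   — distribution
E2: e'·e+b'·e'+b'·e+e
    = b'·e'+b'·e+e   — complement / identity
    = b'+e   — distribution
Both reduce to b'+e, so they are equivalent.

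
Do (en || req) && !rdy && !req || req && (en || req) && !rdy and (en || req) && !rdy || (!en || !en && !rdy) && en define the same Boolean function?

E1: (en || req) && !rdy && !req || req && (en || req) && !rdy
    = (en || req) && !rdy   (distribution)
E2: (en || req) && !rdy || (!en || !en && !rdy) && en
    = (en || req) && !rdy || !en && en   (absorption)
    = (en || req) && !rdy   (complement / identity)
Both reduce to (en || req) && !rdy, so they are equivalent.

Yes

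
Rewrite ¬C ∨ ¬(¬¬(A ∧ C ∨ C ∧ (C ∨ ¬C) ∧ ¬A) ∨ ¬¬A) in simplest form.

¬C ∨ ¬(¬¬(A ∧ C ∨ C ∧ (C ∨ ¬C) ∧ ¬A) ∨ ¬¬A)
= ¬C ∨ ¬(¬¬(A ∧ C ∨ C ∧ ¬A) ∨ ¬¬A)
= ¬C ∨ ¬(A ∧ C ∨ C ∧ ¬A) ∧ ¬A
= ¬C ∨ ¬C ∧ ¬A
= ¬C

¬C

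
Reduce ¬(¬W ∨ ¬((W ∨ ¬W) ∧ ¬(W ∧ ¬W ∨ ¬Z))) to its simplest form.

W ∧ Z

¬(¬W ∨ ¬((W ∨ ¬W) ∧ ¬(W ∧ ¬W ∨ ¬Z)))
= ¬(¬W ∨ ¬((W ∨ ¬W) ∧ ¬¬Z))
= ¬(¬W ∨ ¬((W ∨ ¬W) ∧ Z))
= ¬(¬W ∨ ¬Z)
= W ∧ Z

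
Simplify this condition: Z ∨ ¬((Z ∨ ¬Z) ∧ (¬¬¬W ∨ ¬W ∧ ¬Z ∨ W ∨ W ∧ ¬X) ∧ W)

Z ∨ ¬W

Z ∨ ¬((Z ∨ ¬Z) ∧ (¬¬¬W ∨ ¬W ∧ ¬Z ∨ W ∨ W ∧ ¬X) ∧ W)
= Z ∨ ¬((Z ∨ ¬Z) ∧ (¬W ∨ ¬W ∧ ¬Z ∨ W ∨ W ∧ ¬X) ∧ W)   [double negation]
= Z ∨ ¬((Z ∨ ¬Z) ∧ (¬W ∨ W ∨ W ∧ ¬X) ∧ W)   [absorption]
= Z ∨ ¬((¬W ∨ W ∨ W ∧ ¬X) ∧ W)   [complement / identity]
= Z ∨ ¬((¬W ∨ W) ∧ W)   [absorption]
= Z ∨ ¬W   [complement / identity]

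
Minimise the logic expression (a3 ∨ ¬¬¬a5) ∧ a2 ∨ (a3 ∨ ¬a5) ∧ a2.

(a3 ∨ ¬¬¬a5) ∧ a2 ∨ (a3 ∨ ¬a5) ∧ a2
= (a3 ∨ ¬a5) ∧ a2 ∨ (a3 ∨ ¬a5) ∧ a2
= (a3 ∨ ¬a5) ∧ a2

(a3 ∨ ¬a5) ∧ a2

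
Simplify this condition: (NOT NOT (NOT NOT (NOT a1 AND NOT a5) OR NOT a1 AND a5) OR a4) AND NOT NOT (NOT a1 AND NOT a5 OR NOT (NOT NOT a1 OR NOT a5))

(NOT NOT (NOT NOT (NOT a1 AND NOT a5) OR NOT a1 AND a5) OR a4) AND NOT NOT (NOT a1 AND NOT a5 OR NOT (NOT NOT a1 OR NOT a5))
= (NOT NOT (NOT a1 AND NOT a5 OR NOT a1 AND a5) OR a4) AND NOT NOT (NOT a1 AND NOT a5 OR NOT (NOT NOT a1 OR NOT a5))   (double negation)
= (NOT NOT (NOT a1 AND NOT a5 OR NOT a1 AND a5) OR a4) AND NOT NOT (NOT a1 AND NOT a5 OR NOT a1 AND a5)   (De Morgan)
= NOT NOT (NOT a1 AND NOT a5 OR NOT a1 AND a5)   (absorption)
= NOT NOT NOT a1   (distribution)
= NOT a1   (double negation)

NOT a1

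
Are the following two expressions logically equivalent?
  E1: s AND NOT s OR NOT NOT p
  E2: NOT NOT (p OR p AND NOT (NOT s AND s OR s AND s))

E1: s AND NOT s OR NOT NOT p
    = NOT NOT p   (complement / identity)
    = p   (double negation)
E2: NOT NOT (p OR p AND NOT (NOT s AND s OR s AND s))
    = NOT NOT (p OR p AND NOT (NOT s AND s OR s))   (idempotence)
    = NOT NOT (p OR p AND NOT s)   (complement / identity)
    = NOT NOT p   (absorption)
    = p   (double negation)
Both reduce to p, so they are equivalent.

Yes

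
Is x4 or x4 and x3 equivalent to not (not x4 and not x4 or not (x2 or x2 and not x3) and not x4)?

E1: x4 or x4 and x3
    = x4   [absorption]
E2: not (not x4 and not x4 or not (x2 or x2 and not x3) and not x4)
    = not (not x4 and not x4 or not x2 and not x4)   [absorption]
    = not ((not x4 or not x2) and not x4)   [distribution]
    = not not x4   [absorption]
    = x4   [double negation]
Both reduce to x4, so they are equivalent.

Yes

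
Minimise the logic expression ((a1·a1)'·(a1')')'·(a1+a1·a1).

a1

((a1·a1)'·(a1')')'·(a1+a1·a1)
= (a1·a1+a1')·(a1+a1·a1)
= a1·a1+a1'·a1
= a1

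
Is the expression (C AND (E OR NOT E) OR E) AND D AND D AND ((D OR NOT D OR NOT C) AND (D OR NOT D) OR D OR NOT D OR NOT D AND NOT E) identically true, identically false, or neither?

neither

(C AND (E OR NOT E) OR E) AND D AND D AND ((D OR NOT D OR NOT C) AND (D OR NOT D) OR D OR NOT D OR NOT D AND NOT E)
= (C AND (E OR NOT E) OR E) AND D AND D AND (D OR NOT D OR D OR NOT D OR NOT D AND NOT E)
= (C AND (E OR NOT E) OR E) AND D AND D AND (D OR NOT D OR D OR NOT D)
= (C AND (E OR NOT E) OR E) AND D AND D AND (D OR NOT D)
= (C OR E) AND D AND D AND (D OR NOT D)
= (C OR E) AND D AND D
= (C OR E) AND D
This depends on C, D, E, so it is not a constant.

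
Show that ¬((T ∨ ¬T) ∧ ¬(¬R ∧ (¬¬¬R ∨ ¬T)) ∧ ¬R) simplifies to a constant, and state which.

True

¬((T ∨ ¬T) ∧ ¬(¬R ∧ (¬¬¬R ∨ ¬T)) ∧ ¬R)
= ¬(¬(¬R ∧ (¬¬¬R ∨ ¬T)) ∧ ¬R)   [complement / identity]
= ¬(¬(¬R ∧ (¬R ∨ ¬T)) ∧ ¬R)   [double negation]
= ¬R ∧ (¬R ∨ ¬T) ∨ R   [De Morgan]
= ¬R ∨ R   [absorption]
= True   [complement]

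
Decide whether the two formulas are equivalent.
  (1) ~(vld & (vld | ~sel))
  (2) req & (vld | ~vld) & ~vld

No

E1: ~(vld & (vld | ~sel))
    = ~vld   [absorption]
E2: req & (vld | ~vld) & ~vld
    = req & ~vld   [complement / identity]
These differ: at req=0, sel=1, vld=0, E1 = 1 but E2 = 0.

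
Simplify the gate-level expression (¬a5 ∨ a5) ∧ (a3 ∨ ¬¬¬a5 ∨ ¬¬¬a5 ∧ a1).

a3 ∨ ¬a5

(¬a5 ∨ a5) ∧ (a3 ∨ ¬¬¬a5 ∨ ¬¬¬a5 ∧ a1)
= (¬a5 ∨ a5) ∧ (a3 ∨ ¬¬¬a5)   [absorption]
= (¬a5 ∨ a5) ∧ (a3 ∨ ¬a5)   [double negation]
= a3 ∨ ¬a5   [complement / identity]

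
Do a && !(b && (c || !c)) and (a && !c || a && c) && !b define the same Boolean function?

E1: a && !(b && (c || !c))
    = a && !b   — complement / identity
E2: (a && !c || a && c) && !b
    = a && !b   — distribution
Both reduce to a && !b, so they are equivalent.

Yes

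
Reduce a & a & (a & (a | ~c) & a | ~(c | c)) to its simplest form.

a & a & (a & (a | ~c) & a | ~(c | c))
= a & a & (a & (a | ~c) & a | ~c)   — idempotence
= a & a & (a & a | ~c)   — absorption
= a & a   — absorption
= a   — idempotence

a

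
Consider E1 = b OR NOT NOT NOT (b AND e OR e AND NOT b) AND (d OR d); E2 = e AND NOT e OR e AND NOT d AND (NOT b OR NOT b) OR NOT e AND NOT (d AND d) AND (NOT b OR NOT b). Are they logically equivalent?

E1: b OR NOT NOT NOT (b AND e OR e AND NOT b) AND (d OR d)
    = b OR NOT NOT NOT e AND (d OR d)   [distribution]
    = b OR NOT e AND (d OR d)   [double negation]
    = b OR NOT e AND d   [idempotence]
E2: e AND NOT e OR e AND NOT d AND (NOT b OR NOT b) OR NOT e AND NOT (d AND d) AND (NOT b OR NOT b)
    = e AND NOT e OR e AND NOT d AND (NOT b OR NOT b) OR NOT e AND NOT d AND (NOT b OR NOT b)   [idempotence]
    = e AND NOT d AND (NOT b OR NOT b) OR NOT e AND NOT d AND (NOT b OR NOT b)   [complement / identity]
    = NOT d AND (NOT b OR NOT b)   [distribution]
    = NOT d AND NOT b   [idempotence]
These differ: at b=1, d=0, e=0, E1 = 1 but E2 = 0.

No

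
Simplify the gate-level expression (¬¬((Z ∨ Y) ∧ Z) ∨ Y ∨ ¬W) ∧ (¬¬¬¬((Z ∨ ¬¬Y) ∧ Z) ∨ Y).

Z ∨ Y

(¬¬((Z ∨ Y) ∧ Z) ∨ Y ∨ ¬W) ∧ (¬¬¬¬((Z ∨ ¬¬Y) ∧ Z) ∨ Y)
= (¬¬((Z ∨ Y) ∧ Z) ∨ Y ∨ ¬W) ∧ (¬¬((Z ∨ ¬¬Y) ∧ Z) ∨ Y)   [double negation]
= (¬¬((Z ∨ Y) ∧ Z) ∨ Y ∨ ¬W) ∧ (¬¬((Z ∨ Y) ∧ Z) ∨ Y)   [double negation]
= ¬¬((Z ∨ Y) ∧ Z) ∨ Y   [absorption]
= (Z ∨ Y) ∧ Z ∨ Y   [double negation]
= Z ∨ Y   [absorption]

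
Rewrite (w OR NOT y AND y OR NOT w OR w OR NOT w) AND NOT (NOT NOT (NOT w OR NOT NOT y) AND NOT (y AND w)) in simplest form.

(w OR NOT y AND y OR NOT w OR w OR NOT w) AND NOT (NOT NOT (NOT w OR NOT NOT y) AND NOT (y AND w))
= (w OR NOT y AND y OR NOT w OR w OR NOT w) AND (NOT (NOT w OR NOT NOT y) OR y AND w)
= (w OR NOT y AND y OR NOT w OR w OR NOT w) AND (w AND NOT y OR y AND w)
= (w OR NOT y AND y OR NOT w OR w OR NOT w) AND w
= (w OR NOT w OR w OR NOT w) AND w
= (w OR NOT w) AND w
= w

w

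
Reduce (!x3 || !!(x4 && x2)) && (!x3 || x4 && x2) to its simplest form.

!x3 || x4 && x2

(!x3 || !!(x4 && x2)) && (!x3 || x4 && x2)
= (!x3 || x4 && x2) && (!x3 || x4 && x2)   (double negation)
= !x3 || x4 && x2   (idempotence)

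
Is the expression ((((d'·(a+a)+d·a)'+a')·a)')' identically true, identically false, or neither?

((((d'·(a+a)+d·a)'+a')·a)')'
= ((((d'·a+d·a)'+a')·a)')'   [idempotence]
= (((a'+a')·a)')'   [distribution]
= (a'+a')·a   [double negation]
= a'·a   [idempotence]
= 0   [complement]

identically false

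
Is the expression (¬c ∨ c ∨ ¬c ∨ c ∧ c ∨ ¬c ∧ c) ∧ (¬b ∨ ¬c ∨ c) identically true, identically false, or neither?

(¬c ∨ c ∨ ¬c ∨ c ∧ c ∨ ¬c ∧ c) ∧ (¬b ∨ ¬c ∨ c)
= (¬c ∨ c ∧ c ∨ ¬c ∧ c) ∧ ¬b ∨ ¬c ∨ c   [distribution]
= (¬c ∨ (c ∨ ¬c) ∧ c) ∧ ¬b ∨ ¬c ∨ c   [distribution]
= (¬c ∨ c) ∧ ¬b ∨ ¬c ∨ c   [complement / identity]
= ¬c ∨ c   [absorption]
= True   [complement]

identically true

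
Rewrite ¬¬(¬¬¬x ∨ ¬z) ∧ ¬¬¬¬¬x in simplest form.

¬¬(¬¬¬x ∨ ¬z) ∧ ¬¬¬¬¬x
= (¬¬¬x ∨ ¬z) ∧ ¬¬¬¬¬x   — double negation
= (¬¬¬x ∨ ¬z) ∧ ¬¬¬x   — double negation
= ¬¬¬x   — absorption
= ¬x   — double negation

¬x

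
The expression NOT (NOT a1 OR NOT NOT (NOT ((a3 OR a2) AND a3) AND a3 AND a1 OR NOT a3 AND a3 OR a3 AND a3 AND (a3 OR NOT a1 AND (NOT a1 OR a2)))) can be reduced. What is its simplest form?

NOT (NOT a1 OR NOT NOT (NOT ((a3 OR a2) AND a3) AND a3 AND a1 OR NOT a3 AND a3 OR a3 AND a3 AND (a3 OR NOT a1 AND (NOT a1 OR a2))))
= NOT (NOT a1 OR NOT NOT (NOT ((a3 OR a2) AND a3) AND a3 AND a1 OR NOT a3 AND a3 OR a3 AND a3 AND (a3 OR NOT a1)))   [absorption]
= NOT (NOT a1 OR NOT NOT (NOT a3 AND a3 AND a1 OR NOT a3 AND a3 OR a3 AND a3 AND (a3 OR NOT a1)))   [absorption]
= NOT (NOT a1 OR NOT NOT (NOT a3 AND a3 AND a1 OR NOT a3 AND a3 OR a3 AND a3))   [absorption]
= NOT (NOT a1 OR NOT NOT (NOT a3 AND a3 OR a3 AND a3))   [absorption]
= a1 AND NOT (NOT a3 AND a3 OR a3 AND a3)   [De Morgan]
= a1 AND NOT a3   [distribution]

a1 AND NOT a3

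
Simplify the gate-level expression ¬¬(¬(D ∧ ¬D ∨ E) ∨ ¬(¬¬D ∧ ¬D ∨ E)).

¬E

¬¬(¬(D ∧ ¬D ∨ E) ∨ ¬(¬¬D ∧ ¬D ∨ E))
= ¬¬(¬(D ∧ ¬D ∨ E) ∨ ¬(D ∧ ¬D ∨ E))   [double negation]
= ¬¬¬(D ∧ ¬D ∨ E)   [idempotence]
= ¬(D ∧ ¬D ∨ E)   [double negation]
= ¬E   [complement / identity]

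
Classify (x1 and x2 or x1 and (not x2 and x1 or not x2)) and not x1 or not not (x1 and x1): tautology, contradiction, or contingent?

(x1 and x2 or x1 and (not x2 and x1 or not x2)) and not x1 or not not (x1 and x1)
= (x1 and x2 or x1 and not x2) and not x1 or not not (x1 and x1)   (absorption)
= x1 and not x1 or not not (x1 and x1)   (distribution)
= x1 and not x1 or x1 and x1   (double negation)
= x1   (distribution)
This depends on x1, so it is not a constant.

contingent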